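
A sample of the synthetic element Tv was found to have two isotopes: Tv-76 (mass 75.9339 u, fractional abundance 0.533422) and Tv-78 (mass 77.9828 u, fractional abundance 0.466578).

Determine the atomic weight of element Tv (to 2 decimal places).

The abundance-weighted mean is 0.533422 × 75.9339 + 0.466578 × 77.9828
= 40.50481 + 36.38506 = 76.88987 u

76.89 u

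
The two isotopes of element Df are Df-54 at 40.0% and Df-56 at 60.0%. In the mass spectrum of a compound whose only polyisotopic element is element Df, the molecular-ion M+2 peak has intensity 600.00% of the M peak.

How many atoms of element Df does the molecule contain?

4

For n independent Df atoms, I(M+2)/I(M) = n · (abundance Df-56) / (abundance Df-54) = n · 0.600/0.400.
n = 6.0000 × 0.400/0.600 = 4.00 ≈ 4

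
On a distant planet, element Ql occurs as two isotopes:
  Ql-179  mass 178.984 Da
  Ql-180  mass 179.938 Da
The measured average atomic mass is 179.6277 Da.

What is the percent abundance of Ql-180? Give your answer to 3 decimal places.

With x = fraction of Ql-179 (so Ql-180 is 1 − x):
178.984·x + 179.938·(1 − x) = 179.6277
(178.984 − 179.938)·x = 179.6277 − 179.938
x = -0.3103 / -0.954 = 0.32526 → 32.526% Ql-179, 67.474% Ql-180.

67.474%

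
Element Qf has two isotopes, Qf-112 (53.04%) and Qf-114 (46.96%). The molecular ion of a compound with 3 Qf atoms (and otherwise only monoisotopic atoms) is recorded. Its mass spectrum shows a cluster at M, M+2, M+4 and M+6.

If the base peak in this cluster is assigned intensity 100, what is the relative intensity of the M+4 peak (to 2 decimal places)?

Binomial terms of (0.5304 + 0.4696)^3: M 0.1492, M+2 0.3963, M+4 0.3509, M+6 0.1036 → M+2 is the base peak.
P(M+2) = C(3,1) × 0.5304^2 × 0.4696^1 = 3 × 0.28132416 × 0.4696 = 0.396329 (base)
P(M+4) = C(3,2) × 0.5304^1 × 0.4696^2 = 3 × 0.5304 × 0.22052416 = 0.350898
Relative intensity = 0.350898 / 0.396329 × 100 = 88.54

88.54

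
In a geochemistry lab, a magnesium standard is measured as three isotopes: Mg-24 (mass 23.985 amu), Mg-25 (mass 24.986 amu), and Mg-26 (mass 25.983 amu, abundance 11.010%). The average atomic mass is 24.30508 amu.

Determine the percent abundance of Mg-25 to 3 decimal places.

Let x and y be the fractions of Mg-24 and Mg-25. Then x + y = 1 − 0.11010 = 0.88990 and 23.985x + 24.986y = 24.30508 − 0.11010×25.983 = 21.4443517.
Substituting: 23.985x + 24.986(0.88990 − x) = 21.4443517
(23.985 − 24.986)x = -0.7906897  ⇒  x = 0.78990, y = 0.10000
Mg-24: 78.990%, Mg-25: 10.000%.

10.000%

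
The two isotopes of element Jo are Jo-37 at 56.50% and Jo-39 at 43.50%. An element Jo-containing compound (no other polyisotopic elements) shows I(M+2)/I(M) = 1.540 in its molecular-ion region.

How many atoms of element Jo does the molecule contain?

With n Jo atoms, P(M+2)/P(M) = C(n,1)·p^(n−1)q / p^n = n·q/p = n · 0.4350/0.5650.
n = 1.540 × 0.5650/0.4350 = 2.00 ≈ 2

2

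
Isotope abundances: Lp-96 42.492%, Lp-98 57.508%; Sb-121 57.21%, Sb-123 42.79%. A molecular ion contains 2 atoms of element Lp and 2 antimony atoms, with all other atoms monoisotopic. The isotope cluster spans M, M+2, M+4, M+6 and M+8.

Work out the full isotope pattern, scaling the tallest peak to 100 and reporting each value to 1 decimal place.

Element Lp pattern (n=2): 0.18055701 : 0.48872599 : 0.33071701
Antimony pattern (n=2): 0.32729841 : 0.48960318 : 0.18309841
Convolve the two distributions (both contribute in 2-u steps):
  M: 0.18055701×0.32729841 = 0.059096
  M+2: 0.18055701×0.48960318 + 0.48872599×0.32729841 = 0.248361
  M+4: 0.18055701×0.18309841 + 0.48872599×0.48960318 + 0.33071701×0.32729841 = 0.380585
  M+6: 0.48872599×0.18309841 + 0.33071701×0.48960318 = 0.251405
  M+8: 0.33071701×0.18309841 = 0.060554
Scale to base peak (0.380585) = 100: 15.5 : 65.3 : 100.0 : 66.1 : 15.9

15.5 : 65.3 : 100.0 : 66.1 : 15.9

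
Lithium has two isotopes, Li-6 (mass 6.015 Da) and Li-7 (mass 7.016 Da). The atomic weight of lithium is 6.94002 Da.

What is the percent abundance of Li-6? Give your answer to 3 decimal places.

Let x be the fractional abundance of Li-6; then Li-7 has abundance 1 − x.
6.015·x + 7.016·(1 − x) = 6.94002
(6.015 − 7.016)·x = 6.94002 − 7.016
x = -0.07598 / -1.001 = 0.07590 → 7.590% Li-6, 92.410% Li-7.

7.590%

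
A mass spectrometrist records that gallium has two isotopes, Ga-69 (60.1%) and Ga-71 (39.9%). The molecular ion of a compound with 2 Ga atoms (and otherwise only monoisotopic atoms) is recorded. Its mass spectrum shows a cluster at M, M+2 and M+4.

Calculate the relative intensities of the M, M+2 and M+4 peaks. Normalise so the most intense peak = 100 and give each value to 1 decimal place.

Expanding (0.601 + 0.399)^2:
P(M) = 0.601^2 = 0.361201
P(M+2) = 2 × 0.601^1 × 0.399^1 = 0.479598
P(M+4) = 0.399^2 = 0.159201
The M+2 peak is largest (0.479598); scaling to 100 gives 75.3 : 100.0 : 33.2.

75.3 : 100.0 : 33.2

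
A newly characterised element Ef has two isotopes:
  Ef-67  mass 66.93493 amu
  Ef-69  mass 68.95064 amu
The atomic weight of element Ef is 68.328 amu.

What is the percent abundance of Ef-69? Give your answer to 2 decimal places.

With x = fraction of Ef-67 (so Ef-69 is 1 − x):
66.93493·x + 68.95064·(1 − x) = 68.328
(66.93493 − 68.95064)·x = 68.328 − 68.95064
x = -0.62264 / -2.01571 = 0.30889 → 30.89% Ef-67, 69.11% Ef-69.

69.11%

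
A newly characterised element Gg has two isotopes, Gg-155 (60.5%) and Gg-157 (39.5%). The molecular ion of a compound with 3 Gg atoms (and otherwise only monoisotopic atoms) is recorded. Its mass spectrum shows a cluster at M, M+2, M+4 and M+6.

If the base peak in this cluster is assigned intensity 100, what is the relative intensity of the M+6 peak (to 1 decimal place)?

14.2

Term probabilities: M 0.2214, M+2 0.4337, M+4 0.2832, M+6 0.0616. Base peak = M+2.
P(M+2) = C(3,1) × 0.605^2 × 0.395^1 = 3 × 0.366025 × 0.3950 = 0.433740 (base)
P(M+6) = C(3,3) × 0.605^0 × 0.395^3 = 1 × 1.0000 × 0.06162988 = 0.061630
Relative intensity = 0.061630 / 0.433740 × 100 = 14.2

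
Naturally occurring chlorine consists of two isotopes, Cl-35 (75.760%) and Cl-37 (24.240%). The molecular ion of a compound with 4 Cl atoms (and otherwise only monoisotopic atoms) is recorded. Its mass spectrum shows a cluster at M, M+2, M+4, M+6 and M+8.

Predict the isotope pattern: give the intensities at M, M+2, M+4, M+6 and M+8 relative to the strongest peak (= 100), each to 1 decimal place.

Each Cl atom is independently Cl-35 (p = 0.75760) or Cl-37 (q = 0.24240); the cluster is the binomial expansion (p + q)^4.
P(M) = 0.75760^4 = 0.329428
P(M+2) = 4 × 0.75760^3 × 0.24240^1 = 0.421612
P(M+4) = 6 × 0.75760^2 × 0.24240^2 = 0.202347
P(M+6) = 4 × 0.75760^1 × 0.24240^3 = 0.043162
P(M+8) = 0.24240^4 = 0.003452
The M+2 peak is largest (0.421612); scaling to 100 gives 78.1 : 100.0 : 48.0 : 10.2 : 0.8.

78.1 : 100.0 : 48.0 : 10.2 : 0.8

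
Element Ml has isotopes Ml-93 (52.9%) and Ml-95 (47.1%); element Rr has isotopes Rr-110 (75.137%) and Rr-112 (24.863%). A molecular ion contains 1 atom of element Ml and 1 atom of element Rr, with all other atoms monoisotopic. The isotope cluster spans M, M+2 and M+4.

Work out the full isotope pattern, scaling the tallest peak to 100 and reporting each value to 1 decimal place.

81.9 : 100.0 : 24.1

Element Ml pattern (n=1): 0.5290 : 0.4710
Element Rr pattern (n=1): 0.75137 : 0.24863
Convolve the two distributions (both contribute in 2-u steps):
  M: 0.5290×0.75137 = 0.397475
  M+2: 0.5290×0.24863 + 0.4710×0.75137 = 0.485421
  M+4: 0.4710×0.24863 = 0.117105
Scale to base peak (0.485421) = 100: 81.9 : 100.0 : 24.1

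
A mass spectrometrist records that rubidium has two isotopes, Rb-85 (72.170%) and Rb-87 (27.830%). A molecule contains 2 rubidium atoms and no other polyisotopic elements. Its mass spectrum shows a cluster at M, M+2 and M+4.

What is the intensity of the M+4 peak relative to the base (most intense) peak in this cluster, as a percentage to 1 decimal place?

(0.72170 + 0.27830)^2 gives M 0.5209, M+2 0.4017, M+4 0.0775; the largest is M.
P(M) = C(2,0) × 0.72170^2 × 0.27830^0 = 1 × 0.52085089 × 1.0000 = 0.520851 (base)
P(M+4) = C(2,2) × 0.72170^0 × 0.27830^2 = 1 × 1.0000 × 0.07745089 = 0.077451
Relative intensity = 0.077451 / 0.520851 × 100 = 14.9

14.9%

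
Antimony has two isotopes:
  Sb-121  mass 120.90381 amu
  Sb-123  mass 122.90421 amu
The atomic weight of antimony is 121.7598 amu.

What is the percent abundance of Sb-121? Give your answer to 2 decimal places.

57.21%

Let x be the fractional abundance of Sb-121; then Sb-123 has abundance 1 − x.
120.90381·x + 122.90421·(1 − x) = 121.7598
(120.90381 − 122.90421)·x = 121.7598 − 122.90421
x = -1.14441 / -2.00040 = 0.57209 → 57.21% Sb-121, 42.79% Sb-123.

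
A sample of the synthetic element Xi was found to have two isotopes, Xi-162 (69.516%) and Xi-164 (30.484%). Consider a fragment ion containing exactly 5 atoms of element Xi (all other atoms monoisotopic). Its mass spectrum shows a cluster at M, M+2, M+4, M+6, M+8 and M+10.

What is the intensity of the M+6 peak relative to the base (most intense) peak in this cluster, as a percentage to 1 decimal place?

38.5%

(0.69516 + 0.30484)^5 gives M 0.1623, M+2 0.3559, M+4 0.3122, M+6 0.1369, M+8 0.0300, M+10 0.0026; the largest is M+2.
P(M+2) = C(5,1) × 0.69516^4 × 0.30484^1 = 5 × 0.23352807 × 0.30484 = 0.355943 (base)
P(M+6) = C(5,3) × 0.69516^2 × 0.30484^3 = 10 × 0.48324743 × 0.028328 = 0.136894
Relative intensity = 0.136894 / 0.355943 × 100 = 38.5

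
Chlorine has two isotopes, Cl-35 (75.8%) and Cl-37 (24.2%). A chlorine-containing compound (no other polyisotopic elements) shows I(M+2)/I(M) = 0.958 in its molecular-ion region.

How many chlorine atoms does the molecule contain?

3

The M+2/M ratio from n Cl atoms is n · q/p = n · 0.242/0.758.
n = 0.958 × 0.758/0.242 = 3.00 ≈ 3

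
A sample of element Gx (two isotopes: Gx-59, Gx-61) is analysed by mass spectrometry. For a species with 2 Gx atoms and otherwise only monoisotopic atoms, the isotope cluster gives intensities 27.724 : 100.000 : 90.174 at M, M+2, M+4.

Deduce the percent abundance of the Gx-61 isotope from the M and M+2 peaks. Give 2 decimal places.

Let p = fractional abundance of Gx-59. I(M+2)/I(M) = [C(2,1)·p^1·(1−p)] / p^2 = 2·(1−p)/p = 100.000/27.724 = 3.6070
(1−p)/p = 3.6070/2 = 1.8035  ⇒  p = 1/(1 + 1.8035) = 0.3567
Gx-59: 35.67%, Gx-61: 64.33%.

64.33%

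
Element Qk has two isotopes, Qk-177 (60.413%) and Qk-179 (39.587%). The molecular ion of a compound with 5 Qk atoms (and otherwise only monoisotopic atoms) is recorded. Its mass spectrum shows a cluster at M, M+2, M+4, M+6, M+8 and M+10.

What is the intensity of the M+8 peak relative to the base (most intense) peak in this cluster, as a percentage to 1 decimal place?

(0.60413 + 0.39587)^5 gives M 0.0805, M+2 0.2637, M+4 0.3455, M+6 0.2264, M+8 0.0742, M+10 0.0097; the largest is M+4.
P(M+4) = C(5,2) × 0.60413^3 × 0.39587^2 = 10 × 0.22049117 × 0.15671306 = 0.345538 (base)
P(M+8) = C(5,4) × 0.60413^1 × 0.39587^4 = 5 × 0.60413 × 0.02455898 = 0.074184
Relative intensity = 0.074184 / 0.345538 × 100 = 21.5

21.5%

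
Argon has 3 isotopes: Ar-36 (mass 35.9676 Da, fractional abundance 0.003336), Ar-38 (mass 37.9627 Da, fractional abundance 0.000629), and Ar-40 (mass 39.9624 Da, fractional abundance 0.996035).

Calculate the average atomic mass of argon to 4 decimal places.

39.9478 Da

Average mass = Σ (abundance × isotope mass) = 0.003336 × 35.9676 + 0.000629 × 37.9627 + 0.996035 × 39.9624
= 0.11999 + 0.02388 + 39.80395 = 39.94782 Da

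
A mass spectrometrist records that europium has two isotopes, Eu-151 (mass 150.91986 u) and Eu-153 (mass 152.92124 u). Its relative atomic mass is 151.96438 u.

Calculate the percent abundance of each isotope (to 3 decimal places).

With x = fraction of Eu-151 (so Eu-153 is 1 − x):
150.91986·x + 152.92124·(1 − x) = 151.96438
(150.91986 − 152.92124)·x = 151.96438 − 152.92124
x = -0.95686 / -2.00138 = 0.47810 → 47.810% Eu-151, 52.190% Eu-153.

Eu-151: 47.810%, Eu-153: 52.190%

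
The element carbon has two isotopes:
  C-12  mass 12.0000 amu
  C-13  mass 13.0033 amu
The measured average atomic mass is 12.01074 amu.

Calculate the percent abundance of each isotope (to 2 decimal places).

With x = fraction of C-12 (so C-13 is 1 − x):
12.0000·x + 13.0033·(1 − x) = 12.01074
(12.0000 − 13.0033)·x = 12.01074 − 13.0033
x = -0.99256 / -1.0033 = 0.98930 → 98.93% C-12, 1.07% C-13.

C-12: 98.93%, C-13: 1.07%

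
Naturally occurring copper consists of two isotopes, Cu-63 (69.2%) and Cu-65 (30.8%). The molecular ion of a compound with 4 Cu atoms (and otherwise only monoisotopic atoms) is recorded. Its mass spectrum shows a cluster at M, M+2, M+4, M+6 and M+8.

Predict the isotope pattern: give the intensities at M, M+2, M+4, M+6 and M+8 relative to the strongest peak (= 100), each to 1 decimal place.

The 4 Cu atoms are independent, so intensities follow the terms of (0.692 + 0.308)^4.
P(M) = 0.692^4 = 0.229311
P(M+2) = 4 × 0.692^3 × 0.308^1 = 0.408253
P(M+4) = 6 × 0.692^2 × 0.308^2 = 0.272562
P(M+6) = 4 × 0.692^1 × 0.308^3 = 0.080876
P(M+8) = 0.308^4 = 0.008999
The M+2 peak is largest (0.408253); scaling to 100 gives 56.2 : 100.0 : 66.8 : 19.8 : 2.2.

56.2 : 100.0 : 66.8 : 19.8 : 2.2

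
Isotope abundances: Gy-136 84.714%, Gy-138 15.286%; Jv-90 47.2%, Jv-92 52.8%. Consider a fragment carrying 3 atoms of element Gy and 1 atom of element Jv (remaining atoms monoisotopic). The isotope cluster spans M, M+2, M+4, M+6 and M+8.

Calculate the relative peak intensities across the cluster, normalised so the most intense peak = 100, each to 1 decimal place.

60.2 : 100.0 : 42.4 : 6.9 : 0.4

Element Gy pattern (n=3): 0.60794678 : 0.32909819 : 0.05938328 : 0.00357175
Element Jv pattern (n=1): 0.4720 : 0.5280
Convolve the two distributions (both contribute in 2-u steps):
  M: 0.60794678×0.4720 = 0.286951
  M+2: 0.60794678×0.5280 + 0.32909819×0.4720 = 0.476330
  M+4: 0.32909819×0.5280 + 0.05938328×0.4720 = 0.201793
  M+6: 0.05938328×0.5280 + 0.00357175×0.4720 = 0.033040
  M+8: 0.00357175×0.5280 = 0.001886
Scale to base peak (0.476330) = 100: 60.2 : 100.0 : 42.4 : 6.9 : 0.4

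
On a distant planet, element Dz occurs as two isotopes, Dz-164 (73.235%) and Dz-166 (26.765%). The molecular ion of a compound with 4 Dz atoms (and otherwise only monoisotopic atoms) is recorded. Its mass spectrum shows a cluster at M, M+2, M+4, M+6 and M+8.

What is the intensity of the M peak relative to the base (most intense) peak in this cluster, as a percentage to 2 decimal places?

68.41%

Binomial terms of (0.73235 + 0.26765)^4: M 0.2877, M+2 0.4205, M+4 0.2305, M+6 0.0562, M+8 0.0051 → M+2 is the base peak.
P(M+2) = C(4,1) × 0.73235^3 × 0.26765^1 = 4 × 0.39278605 × 0.26765 = 0.420517 (base)
P(M) = C(4,0) × 0.73235^4 × 0.26765^0 = 1 × 0.28765687 × 1.0000 = 0.287657
Relative intensity = 0.287657 / 0.420517 × 100 = 68.41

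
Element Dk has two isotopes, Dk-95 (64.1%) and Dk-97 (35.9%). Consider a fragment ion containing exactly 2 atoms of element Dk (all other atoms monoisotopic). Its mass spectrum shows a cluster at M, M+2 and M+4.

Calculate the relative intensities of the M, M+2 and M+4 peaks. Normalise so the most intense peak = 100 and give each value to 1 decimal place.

The 2 Dk atoms are independent, so intensities follow the terms of (0.641 + 0.359)^2.
P(M) = 0.641^2 = 0.410881
P(M+2) = 2 × 0.641^1 × 0.359^1 = 0.460238
P(M+4) = 0.359^2 = 0.128881
The M+2 peak is largest (0.460238); scaling to 100 gives 89.3 : 100.0 : 28.0.

89.3 : 100.0 : 28.0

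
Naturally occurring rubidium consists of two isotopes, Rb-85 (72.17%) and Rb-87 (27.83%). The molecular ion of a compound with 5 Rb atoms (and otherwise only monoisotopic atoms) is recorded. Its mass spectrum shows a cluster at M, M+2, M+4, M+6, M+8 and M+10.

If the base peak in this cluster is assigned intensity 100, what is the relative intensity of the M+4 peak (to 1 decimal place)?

Term probabilities: M 0.1958, M+2 0.3775, M+4 0.2911, M+6 0.1123, M+8 0.0216, M+10 0.0017. Base peak = M+2.
P(M+2) = C(5,1) × 0.7217^4 × 0.2783^1 = 5 × 0.27128565 × 0.2783 = 0.377494 (base)
P(M+4) = C(5,2) × 0.7217^3 × 0.2783^2 = 10 × 0.37589809 × 0.07745089 = 0.291136
Relative intensity = 0.291136 / 0.377494 × 100 = 77.1

77.1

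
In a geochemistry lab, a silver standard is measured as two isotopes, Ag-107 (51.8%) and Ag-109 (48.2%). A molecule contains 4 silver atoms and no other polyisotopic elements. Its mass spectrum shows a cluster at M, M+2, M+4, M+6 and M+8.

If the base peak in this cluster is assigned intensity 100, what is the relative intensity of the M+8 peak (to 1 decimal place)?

(0.518 + 0.482)^4 gives M 0.0720, M+2 0.2680, M+4 0.3740, M+6 0.2320, M+8 0.0540; the largest is M+4.
P(M+4) = C(4,2) × 0.518^2 × 0.482^2 = 6 × 0.268324 × 0.232324 = 0.374029 (base)
P(M+8) = C(4,4) × 0.518^0 × 0.482^4 = 1 × 1.0000 × 0.05397444 = 0.053974
Relative intensity = 0.053974 / 0.374029 × 100 = 14.4

14.4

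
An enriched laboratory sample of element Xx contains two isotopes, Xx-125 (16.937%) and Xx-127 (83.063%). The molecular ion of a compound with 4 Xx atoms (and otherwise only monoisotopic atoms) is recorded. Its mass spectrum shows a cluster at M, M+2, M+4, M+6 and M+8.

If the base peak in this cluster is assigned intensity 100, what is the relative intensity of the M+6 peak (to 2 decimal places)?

81.56

Term probabilities: M 0.0008, M+2 0.0161, M+4 0.1188, M+6 0.3883, M+8 0.4760. Base peak = M+8.
P(M+8) = C(4,4) × 0.16937^0 × 0.83063^4 = 1 × 1.0000 × 0.47602575 = 0.476026 (base)
P(M+6) = C(4,3) × 0.16937^1 × 0.83063^3 = 4 × 0.16937 × 0.57309001 = 0.388257
Relative intensity = 0.388257 / 0.476026 × 100 = 81.56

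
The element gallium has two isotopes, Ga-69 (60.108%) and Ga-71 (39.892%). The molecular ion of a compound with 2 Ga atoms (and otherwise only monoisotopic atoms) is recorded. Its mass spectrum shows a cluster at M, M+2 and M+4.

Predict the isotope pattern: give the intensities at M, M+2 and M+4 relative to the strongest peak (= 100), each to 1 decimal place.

The 2 Ga atoms are independent, so intensities follow the terms of (0.60108 + 0.39892)^2.
P(M) = 0.60108^2 = 0.361297
P(M+2) = 2 × 0.60108^1 × 0.39892^1 = 0.479566
P(M+4) = 0.39892^2 = 0.159137
The M+2 peak is largest (0.479566); scaling to 100 gives 75.3 : 100.0 : 33.2.

75.3 : 100.0 : 33.2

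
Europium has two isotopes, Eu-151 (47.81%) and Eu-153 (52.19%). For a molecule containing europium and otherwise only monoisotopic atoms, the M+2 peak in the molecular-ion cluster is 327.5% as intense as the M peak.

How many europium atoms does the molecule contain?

3

For n independent Eu atoms, I(M+2)/I(M) = n · (abundance Eu-153) / (abundance Eu-151) = n · 0.5219/0.4781.
n = 3.275 × 0.4781/0.5219 = 3.00 ≈ 3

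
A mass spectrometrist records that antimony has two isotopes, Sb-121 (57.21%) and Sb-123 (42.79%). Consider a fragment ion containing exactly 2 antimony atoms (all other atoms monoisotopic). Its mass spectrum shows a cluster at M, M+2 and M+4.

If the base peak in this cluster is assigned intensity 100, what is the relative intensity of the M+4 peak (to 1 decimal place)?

(0.5721 + 0.4279)^2 gives M 0.3273, M+2 0.4896, M+4 0.1831; the largest is M+2.
P(M+2) = C(2,1) × 0.5721^1 × 0.4279^1 = 2 × 0.5721 × 0.4279 = 0.489603 (base)
P(M+4) = C(2,2) × 0.5721^0 × 0.4279^2 = 1 × 1.0000 × 0.18309841 = 0.183098
Relative intensity = 0.183098 / 0.489603 × 100 = 37.4

37.4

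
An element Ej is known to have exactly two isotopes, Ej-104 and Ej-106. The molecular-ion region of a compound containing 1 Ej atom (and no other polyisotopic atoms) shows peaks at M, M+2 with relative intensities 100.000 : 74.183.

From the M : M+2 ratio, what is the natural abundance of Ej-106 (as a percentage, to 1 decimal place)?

Let p = fractional abundance of Ej-104. I(M+2)/I(M) = [C(1,1)·p^0·(1−p)] / p^1 = 1·(1−p)/p = 74.183/100.000 = 0.7418
(1−p)/p = 0.7418/1 = 0.7418  ⇒  p = 1/(1 + 0.7418) = 0.5741
Ej-104: 57.4%, Ej-106: 42.6%.

42.6%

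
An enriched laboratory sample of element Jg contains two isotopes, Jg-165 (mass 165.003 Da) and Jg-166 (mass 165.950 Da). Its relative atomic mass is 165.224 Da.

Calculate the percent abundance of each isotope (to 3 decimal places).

Writing the weighted mean with unknown fraction x of Jg-165:
165.003·x + 165.950·(1 − x) = 165.224
(165.003 − 165.950)·x = 165.224 − 165.950
x = -0.726 / -0.947 = 0.76663 → 76.663% Jg-165, 23.337% Jg-166.

Jg-165: 76.663%, Jg-166: 23.337%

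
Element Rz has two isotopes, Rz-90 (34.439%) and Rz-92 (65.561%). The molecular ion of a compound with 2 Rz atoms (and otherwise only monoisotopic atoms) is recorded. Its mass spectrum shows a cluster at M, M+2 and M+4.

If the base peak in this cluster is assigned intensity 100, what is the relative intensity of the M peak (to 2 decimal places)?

26.26

Binomial terms of (0.34439 + 0.65561)^2: M 0.1186, M+2 0.4516, M+4 0.4298 → M+2 is the base peak.
P(M+2) = C(2,1) × 0.34439^1 × 0.65561^1 = 2 × 0.34439 × 0.65561 = 0.451571 (base)
P(M) = C(2,0) × 0.34439^2 × 0.65561^0 = 1 × 0.11860447 × 1.0000 = 0.118604
Relative intensity = 0.118604 / 0.451571 × 100 = 26.26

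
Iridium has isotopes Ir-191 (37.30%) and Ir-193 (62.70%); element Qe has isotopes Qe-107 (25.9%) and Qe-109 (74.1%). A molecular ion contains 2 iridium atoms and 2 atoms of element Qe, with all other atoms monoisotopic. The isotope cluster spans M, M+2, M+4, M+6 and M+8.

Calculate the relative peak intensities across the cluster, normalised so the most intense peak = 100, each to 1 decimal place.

2.3 : 20.8 : 69.2 : 100.0 : 52.9

Iridium pattern (n=2): 0.139129 : 0.467742 : 0.393129
Element Qe pattern (n=2): 0.067081 : 0.383838 : 0.549081
Convolve the two distributions (both contribute in 2-u steps):
  M: 0.139129×0.067081 = 0.009333
  M+2: 0.139129×0.383838 + 0.467742×0.067081 = 0.084780
  M+4: 0.139129×0.549081 + 0.467742×0.383838 + 0.393129×0.067081 = 0.282302
  M+6: 0.467742×0.549081 + 0.393129×0.383838 = 0.407726
  M+8: 0.393129×0.549081 = 0.215860
Scale to base peak (0.407726) = 100: 2.3 : 20.8 : 69.2 : 100.0 : 52.9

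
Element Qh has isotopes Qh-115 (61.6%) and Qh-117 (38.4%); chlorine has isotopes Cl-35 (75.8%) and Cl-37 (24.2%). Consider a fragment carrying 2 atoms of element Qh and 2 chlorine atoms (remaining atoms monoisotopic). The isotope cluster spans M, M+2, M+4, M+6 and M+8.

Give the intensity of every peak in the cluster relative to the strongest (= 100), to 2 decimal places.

53.04 : 100.00 : 68.24 : 19.90 : 2.10

Element Qh pattern (n=2): 0.379456 : 0.473088 : 0.147456
Chlorine pattern (n=2): 0.574564 : 0.366872 : 0.058564
Convolve the two distributions (both contribute in 2-u steps):
  M: 0.379456×0.574564 = 0.218022
  M+2: 0.379456×0.366872 + 0.473088×0.574564 = 0.411031
  M+4: 0.379456×0.058564 + 0.473088×0.366872 + 0.147456×0.574564 = 0.280508
  M+6: 0.473088×0.058564 + 0.147456×0.366872 = 0.081803
  M+8: 0.147456×0.058564 = 0.008636
Scale to base peak (0.411031) = 100: 53.04 : 100.00 : 68.24 : 19.90 : 2.10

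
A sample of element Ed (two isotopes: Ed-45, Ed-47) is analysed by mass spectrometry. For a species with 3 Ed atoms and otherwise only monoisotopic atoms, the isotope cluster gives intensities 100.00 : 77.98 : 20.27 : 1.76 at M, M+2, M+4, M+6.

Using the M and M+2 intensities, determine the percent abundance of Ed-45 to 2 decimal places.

79.37%

Write p for the Ed-45 fraction. I(M+2)/I(M) = [C(3,1)·p^2·(1−p)] / p^3 = 3·(1−p)/p = 77.98/100.00 = 0.7798
(1−p)/p = 0.7798/3 = 0.2599  ⇒  p = 1/(1 + 0.2599) = 0.7937
Ed-45: 79.37%, Ed-47: 20.63%.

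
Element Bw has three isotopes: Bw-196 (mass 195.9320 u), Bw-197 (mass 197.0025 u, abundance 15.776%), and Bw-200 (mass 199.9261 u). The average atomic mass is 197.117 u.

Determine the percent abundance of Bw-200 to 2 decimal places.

25.44%

Let x and y be the fractions of Bw-196 and Bw-200. Then x + y = 1 − 0.15776 = 0.84224 and 195.9320x + 199.9261y = 197.117 − 0.15776×197.0025 = 166.0378856.
Substituting: 195.9320x + 199.9261(0.84224 − x) = 166.0378856
(195.9320 − 199.9261)x = -2.347872864  ⇒  x = 0.58784, y = 0.25440
Bw-196: 58.78%, Bw-200: 25.44%.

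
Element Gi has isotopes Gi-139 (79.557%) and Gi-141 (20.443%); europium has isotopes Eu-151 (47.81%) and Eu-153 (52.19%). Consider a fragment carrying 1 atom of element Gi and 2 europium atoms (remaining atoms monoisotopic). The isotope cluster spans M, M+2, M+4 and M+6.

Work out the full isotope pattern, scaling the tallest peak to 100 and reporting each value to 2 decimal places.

40.98 : 100.00 : 71.82 : 12.55

Element Gi pattern (n=1): 0.79557 : 0.20443
Europium pattern (n=2): 0.22857961 : 0.49904078 : 0.27237961
Convolve the two distributions (both contribute in 2-u steps):
  M: 0.79557×0.22857961 = 0.181851
  M+2: 0.79557×0.49904078 + 0.20443×0.22857961 = 0.443750
  M+4: 0.79557×0.27237961 + 0.20443×0.49904078 = 0.318716
  M+6: 0.20443×0.27237961 = 0.055683
Scale to base peak (0.443750) = 100: 40.98 : 100.00 : 71.82 : 12.55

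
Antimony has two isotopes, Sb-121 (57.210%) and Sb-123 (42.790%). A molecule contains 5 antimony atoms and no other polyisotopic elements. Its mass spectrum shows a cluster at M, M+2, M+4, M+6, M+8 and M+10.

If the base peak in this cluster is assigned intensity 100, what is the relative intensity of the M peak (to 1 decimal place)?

(0.57210 + 0.42790)^5 gives M 0.0613, M+2 0.2292, M+4 0.3428, M+6 0.2564, M+8 0.0959, M+10 0.0143; the largest is M+4.
P(M+4) = C(5,2) × 0.57210^3 × 0.42790^2 = 10 × 0.18724742 × 0.18309841 = 0.342847 (base)
P(M) = C(5,0) × 0.57210^5 × 0.42790^0 = 1 × 0.06128578 × 1.0000 = 0.061286
Relative intensity = 0.061286 / 0.342847 × 100 = 17.9

17.9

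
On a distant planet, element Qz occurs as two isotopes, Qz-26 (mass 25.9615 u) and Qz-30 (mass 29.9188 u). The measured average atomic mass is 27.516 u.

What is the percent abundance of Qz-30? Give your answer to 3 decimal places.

39.282%

With x = fraction of Qz-26 (so Qz-30 is 1 − x):
25.9615·x + 29.9188·(1 − x) = 27.516
(25.9615 − 29.9188)·x = 27.516 − 29.9188
x = -2.4028 / -3.9573 = 0.60718 → 60.718% Qz-26, 39.282% Qz-30.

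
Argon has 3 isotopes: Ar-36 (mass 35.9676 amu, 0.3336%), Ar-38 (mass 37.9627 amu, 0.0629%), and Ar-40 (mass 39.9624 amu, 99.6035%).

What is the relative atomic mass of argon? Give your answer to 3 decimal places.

39.948 amu

Ar = Σ fᵢ·mᵢ = 0.003336 × 35.9676 + 0.000629 × 37.9627 + 0.996035 × 39.9624
= 0.11999 + 0.02388 + 39.80395 = 39.94782 amu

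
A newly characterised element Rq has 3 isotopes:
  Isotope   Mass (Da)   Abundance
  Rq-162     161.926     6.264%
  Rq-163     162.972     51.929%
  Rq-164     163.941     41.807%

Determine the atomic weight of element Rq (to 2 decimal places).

Weight each isotope mass by its fractional abundance: 0.06264 × 161.926 + 0.51929 × 162.972 + 0.41807 × 163.941
= 10.1430 + 84.6297 + 68.5388 = 163.3115 Da

163.31 Da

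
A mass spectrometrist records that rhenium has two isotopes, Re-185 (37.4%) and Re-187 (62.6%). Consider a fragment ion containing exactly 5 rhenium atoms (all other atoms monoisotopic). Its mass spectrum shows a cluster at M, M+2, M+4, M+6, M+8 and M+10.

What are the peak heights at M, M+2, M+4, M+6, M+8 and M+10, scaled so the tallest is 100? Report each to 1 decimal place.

2.1 : 17.8 : 59.7 : 100.0 : 83.7 : 28.0

The 5 Re atoms are independent, so intensities follow the terms of (0.374 + 0.626)^5.
P(M) = 0.374^5 = 0.007317
P(M+2) = 5 × 0.374^4 × 0.626^1 = 0.061239
P(M+4) = 10 × 0.374^3 × 0.626^2 = 0.205005
P(M+6) = 10 × 0.374^2 × 0.626^3 = 0.343136
P(M+8) = 5 × 0.374^1 × 0.626^4 = 0.287170
P(M+10) = 0.626^5 = 0.096133
The M+6 peak is largest (0.343136); scaling to 100 gives 2.1 : 17.8 : 59.7 : 100.0 : 83.7 : 28.0.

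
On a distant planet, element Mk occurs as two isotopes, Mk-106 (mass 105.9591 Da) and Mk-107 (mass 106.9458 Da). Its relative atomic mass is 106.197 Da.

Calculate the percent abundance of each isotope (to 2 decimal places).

Mk-106: 75.89%, Mk-107: 24.11%

Writing the weighted mean with unknown fraction x of Mk-106:
105.9591·x + 106.9458·(1 − x) = 106.197
(105.9591 − 106.9458)·x = 106.197 − 106.9458
x = -0.7488 / -0.9867 = 0.75889 → 75.89% Mk-106, 24.11% Mk-107.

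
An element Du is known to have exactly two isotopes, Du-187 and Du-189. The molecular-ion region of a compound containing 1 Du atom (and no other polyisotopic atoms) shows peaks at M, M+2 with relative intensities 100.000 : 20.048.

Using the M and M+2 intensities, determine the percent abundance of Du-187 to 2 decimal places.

Write p for the Du-187 fraction. I(M+2)/I(M) = [C(1,1)·p^0·(1−p)] / p^1 = 1·(1−p)/p = 20.048/100.000 = 0.2005
(1−p)/p = 0.2005/1 = 0.2005  ⇒  p = 1/(1 + 0.2005) = 0.8330
Du-187: 83.30%, Du-189: 16.70%.

83.30%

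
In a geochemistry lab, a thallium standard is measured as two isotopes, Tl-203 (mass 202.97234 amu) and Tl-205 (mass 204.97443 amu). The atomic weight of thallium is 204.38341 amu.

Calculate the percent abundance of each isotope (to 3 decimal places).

Tl-203: 29.520%, Tl-205: 70.480%

Writing the weighted mean with unknown fraction x of Tl-203:
202.97234·x + 204.97443·(1 − x) = 204.38341
(202.97234 − 204.97443)·x = 204.38341 − 204.97443
x = -0.59102 / -2.00209 = 0.29520 → 29.520% Tl-203, 70.480% Tl-205.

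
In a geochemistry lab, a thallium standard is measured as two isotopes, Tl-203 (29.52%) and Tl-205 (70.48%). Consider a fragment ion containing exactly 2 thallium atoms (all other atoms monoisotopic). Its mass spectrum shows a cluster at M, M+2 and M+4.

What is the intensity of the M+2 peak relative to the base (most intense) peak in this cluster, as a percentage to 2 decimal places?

83.77%

(0.2952 + 0.7048)^2 gives M 0.0871, M+2 0.4161, M+4 0.4967; the largest is M+4.
P(M+4) = C(2,2) × 0.2952^0 × 0.7048^2 = 1 × 1.0000 × 0.49674304 = 0.496743 (base)
P(M+2) = C(2,1) × 0.2952^1 × 0.7048^1 = 2 × 0.2952 × 0.7048 = 0.416114
Relative intensity = 0.416114 / 0.496743 × 100 = 83.77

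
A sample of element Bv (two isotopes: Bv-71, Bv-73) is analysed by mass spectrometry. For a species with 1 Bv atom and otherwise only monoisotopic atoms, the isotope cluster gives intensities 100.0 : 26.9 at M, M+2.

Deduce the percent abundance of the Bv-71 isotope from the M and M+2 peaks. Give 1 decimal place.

78.8%

Write p for the Bv-71 fraction. I(M+2)/I(M) = [C(1,1)·p^0·(1−p)] / p^1 = 1·(1−p)/p = 26.9/100.0 = 0.2690
(1−p)/p = 0.2690/1 = 0.2690  ⇒  p = 1/(1 + 0.2690) = 0.7880
Bv-71: 78.8%, Bv-73: 21.2%.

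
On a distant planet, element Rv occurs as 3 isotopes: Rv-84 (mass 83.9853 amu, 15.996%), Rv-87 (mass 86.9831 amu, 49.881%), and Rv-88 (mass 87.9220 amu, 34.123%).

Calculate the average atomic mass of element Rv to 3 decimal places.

86.824 amu

The abundance-weighted mean is 0.15996 × 83.9853 + 0.49881 × 86.9831 + 0.34123 × 87.9220
= 13.43429 + 43.38804 + 30.00162 = 86.82395 amu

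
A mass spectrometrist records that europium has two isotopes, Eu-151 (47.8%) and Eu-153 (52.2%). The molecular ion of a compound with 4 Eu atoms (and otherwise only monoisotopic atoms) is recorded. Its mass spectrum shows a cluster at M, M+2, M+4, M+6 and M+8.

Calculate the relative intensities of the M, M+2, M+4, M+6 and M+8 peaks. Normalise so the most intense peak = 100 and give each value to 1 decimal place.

The 4 Eu atoms are independent, so intensities follow the terms of (0.478 + 0.522)^4.
P(M) = 0.478^4 = 0.052205
P(M+2) = 4 × 0.478^3 × 0.522^1 = 0.228042
P(M+4) = 6 × 0.478^2 × 0.522^2 = 0.373549
P(M+6) = 4 × 0.478^1 × 0.522^3 = 0.271956
P(M+8) = 0.522^4 = 0.074248
The M+4 peak is largest (0.373549); scaling to 100 gives 14.0 : 61.0 : 100.0 : 72.8 : 19.9.

14.0 : 61.0 : 100.0 : 72.8 : 19.9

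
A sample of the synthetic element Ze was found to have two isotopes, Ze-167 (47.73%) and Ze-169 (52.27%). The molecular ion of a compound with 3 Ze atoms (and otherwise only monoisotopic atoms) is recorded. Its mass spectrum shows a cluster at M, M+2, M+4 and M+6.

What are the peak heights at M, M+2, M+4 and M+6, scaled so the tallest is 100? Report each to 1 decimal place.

27.8 : 91.3 : 100.0 : 36.5

Each Ze atom is independently Ze-167 (p = 0.4773) or Ze-169 (q = 0.5227); the cluster is the binomial expansion (p + q)^3.
P(M) = 0.4773^3 = 0.108736
P(M+2) = 3 × 0.4773^2 × 0.5227^1 = 0.357237
P(M+4) = 3 × 0.4773^1 × 0.5227^2 = 0.391217
P(M+6) = 0.5227^3 = 0.142810
The M+4 peak is largest (0.391217); scaling to 100 gives 27.8 : 91.3 : 100.0 : 36.5.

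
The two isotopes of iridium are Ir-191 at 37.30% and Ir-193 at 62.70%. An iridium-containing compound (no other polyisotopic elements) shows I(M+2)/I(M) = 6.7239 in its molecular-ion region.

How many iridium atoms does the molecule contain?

4

The M+2/M ratio from n Ir atoms is n · q/p = n · 0.6270/0.3730.
n = 6.7239 × 0.3730/0.6270 = 4.00 ≈ 4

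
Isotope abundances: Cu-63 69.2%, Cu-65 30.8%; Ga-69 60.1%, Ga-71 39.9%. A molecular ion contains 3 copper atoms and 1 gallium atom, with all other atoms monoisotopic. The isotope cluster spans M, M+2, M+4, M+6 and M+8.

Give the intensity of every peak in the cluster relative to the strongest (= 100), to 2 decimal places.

50.02 : 100.00 : 74.07 : 24.15 : 2.93

Copper pattern (n=3): 0.33137389 : 0.44247034 : 0.19693766 : 0.02921811
Gallium pattern (n=1): 0.6010 : 0.3990
Convolve the two distributions (both contribute in 2-u steps):
  M: 0.33137389×0.6010 = 0.199156
  M+2: 0.33137389×0.3990 + 0.44247034×0.6010 = 0.398143
  M+4: 0.44247034×0.3990 + 0.19693766×0.6010 = 0.294905
  M+6: 0.19693766×0.3990 + 0.02921811×0.6010 = 0.096138
  M+8: 0.02921811×0.3990 = 0.011658
Scale to base peak (0.398143) = 100: 50.02 : 100.00 : 74.07 : 24.15 : 2.93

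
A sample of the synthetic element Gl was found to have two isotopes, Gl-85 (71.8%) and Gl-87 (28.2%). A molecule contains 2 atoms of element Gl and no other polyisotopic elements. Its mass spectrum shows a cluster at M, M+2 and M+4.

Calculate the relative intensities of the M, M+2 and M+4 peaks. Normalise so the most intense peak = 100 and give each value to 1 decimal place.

100.0 : 78.6 : 15.4

Expanding (0.718 + 0.282)^2:
P(M) = 0.718^2 = 0.515524
P(M+2) = 2 × 0.718^1 × 0.282^1 = 0.404952
P(M+4) = 0.282^2 = 0.079524
The M peak is largest (0.515524); scaling to 100 gives 100.0 : 78.6 : 15.4.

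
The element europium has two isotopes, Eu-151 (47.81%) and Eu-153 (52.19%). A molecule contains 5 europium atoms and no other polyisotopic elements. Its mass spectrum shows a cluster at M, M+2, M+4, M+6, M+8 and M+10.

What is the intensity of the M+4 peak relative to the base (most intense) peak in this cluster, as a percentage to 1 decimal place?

Binomial terms of (0.4781 + 0.5219)^5: M 0.0250, M+2 0.1363, M+4 0.2977, M+6 0.3249, M+8 0.1774, M+10 0.0387 → M+6 is the base peak.
P(M+6) = C(5,3) × 0.4781^2 × 0.5219^3 = 10 × 0.22857961 × 0.14215492 = 0.324937 (base)
P(M+4) = C(5,2) × 0.4781^3 × 0.5219^2 = 10 × 0.10928391 × 0.27237961 = 0.297667
Relative intensity = 0.297667 / 0.324937 × 100 = 91.6

91.6%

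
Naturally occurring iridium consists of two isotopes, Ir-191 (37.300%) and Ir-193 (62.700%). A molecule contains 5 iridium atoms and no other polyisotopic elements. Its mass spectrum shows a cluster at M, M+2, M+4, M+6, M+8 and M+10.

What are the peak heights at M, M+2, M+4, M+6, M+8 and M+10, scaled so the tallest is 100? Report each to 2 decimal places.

2.11 : 17.70 : 59.49 : 100.00 : 84.05 : 28.26

Expanding (0.37300 + 0.62700)^5:
P(M) = 0.37300^5 = 0.007220
P(M+2) = 5 × 0.37300^4 × 0.62700^1 = 0.060684
P(M+4) = 10 × 0.37300^3 × 0.62700^2 = 0.204015
P(M+6) = 10 × 0.37300^2 × 0.62700^3 = 0.342942
P(M+8) = 5 × 0.37300^1 × 0.62700^4 = 0.288237
P(M+10) = 0.62700^5 = 0.096903
The M+6 peak is largest (0.342942); scaling to 100 gives 2.11 : 17.70 : 59.49 : 100.00 : 84.05 : 28.26.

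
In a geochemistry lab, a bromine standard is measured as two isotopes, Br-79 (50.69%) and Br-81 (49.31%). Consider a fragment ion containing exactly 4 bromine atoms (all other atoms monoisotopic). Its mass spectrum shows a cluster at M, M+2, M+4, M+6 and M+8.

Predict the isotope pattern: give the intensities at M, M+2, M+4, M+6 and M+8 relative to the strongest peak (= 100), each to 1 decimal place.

Each Br atom is independently Br-79 (p = 0.5069) or Br-81 (q = 0.4931); the cluster is the binomial expansion (p + q)^4.
P(M) = 0.5069^4 = 0.066022
P(M+2) = 4 × 0.5069^3 × 0.4931^1 = 0.256899
P(M+4) = 6 × 0.5069^2 × 0.4931^2 = 0.374857
P(M+6) = 4 × 0.5069^1 × 0.4931^3 = 0.243101
P(M+8) = 0.4931^4 = 0.059121
The M+4 peak is largest (0.374857); scaling to 100 gives 17.6 : 68.5 : 100.0 : 64.9 : 15.8.

17.6 : 68.5 : 100.0 : 64.9 : 15.8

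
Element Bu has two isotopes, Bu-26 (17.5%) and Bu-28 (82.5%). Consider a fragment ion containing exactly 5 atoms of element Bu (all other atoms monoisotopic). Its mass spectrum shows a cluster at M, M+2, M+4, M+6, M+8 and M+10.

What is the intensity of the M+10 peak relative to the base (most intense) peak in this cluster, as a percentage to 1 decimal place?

Term probabilities: M 0.0002, M+2 0.0039, M+4 0.0365, M+6 0.1720, M+8 0.4053, M+10 0.3822. Base peak = M+8.
P(M+8) = C(5,4) × 0.175^1 × 0.825^4 = 5 × 0.1750 × 0.46325039 = 0.405344 (base)
P(M+10) = C(5,5) × 0.175^0 × 0.825^5 = 1 × 1.0000 × 0.38218157 = 0.382182
Relative intensity = 0.382182 / 0.405344 × 100 = 94.3

94.3%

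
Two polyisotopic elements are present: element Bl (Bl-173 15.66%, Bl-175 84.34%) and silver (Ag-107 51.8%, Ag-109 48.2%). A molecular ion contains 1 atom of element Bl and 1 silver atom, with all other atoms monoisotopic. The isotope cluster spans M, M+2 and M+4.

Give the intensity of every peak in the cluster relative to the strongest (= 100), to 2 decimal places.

15.83 : 100.00 : 79.34

Element Bl pattern (n=1): 0.1566 : 0.8434
Silver pattern (n=1): 0.5180 : 0.4820
Convolve the two distributions (both contribute in 2-u steps):
  M: 0.1566×0.5180 = 0.081119
  M+2: 0.1566×0.4820 + 0.8434×0.5180 = 0.512362
  M+4: 0.8434×0.4820 = 0.406519
Scale to base peak (0.512362) = 100: 15.83 : 100.00 : 79.34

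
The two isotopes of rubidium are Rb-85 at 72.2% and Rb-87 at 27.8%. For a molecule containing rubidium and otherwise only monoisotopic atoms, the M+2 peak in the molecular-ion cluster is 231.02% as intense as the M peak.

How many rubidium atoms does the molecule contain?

For n independent Rb atoms, I(M+2)/I(M) = n · (abundance Rb-87) / (abundance Rb-85) = n · 0.278/0.722.
n = 2.3102 × 0.722/0.278 = 6.00 ≈ 6

6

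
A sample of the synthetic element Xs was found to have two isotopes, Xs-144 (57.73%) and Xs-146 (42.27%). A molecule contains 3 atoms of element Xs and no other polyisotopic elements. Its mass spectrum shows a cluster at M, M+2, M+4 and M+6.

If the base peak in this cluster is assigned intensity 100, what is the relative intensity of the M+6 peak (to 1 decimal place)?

Binomial terms of (0.5773 + 0.4227)^3: M 0.1924, M+2 0.4226, M+4 0.3094, M+6 0.0755 → M+2 is the base peak.
P(M+2) = C(3,1) × 0.5773^2 × 0.4227^1 = 3 × 0.33327529 × 0.4227 = 0.422626 (base)
P(M+6) = C(3,3) × 0.5773^0 × 0.4227^3 = 1 × 1.0000 × 0.07552605 = 0.075526
Relative intensity = 0.075526 / 0.422626 × 100 = 17.9

17.9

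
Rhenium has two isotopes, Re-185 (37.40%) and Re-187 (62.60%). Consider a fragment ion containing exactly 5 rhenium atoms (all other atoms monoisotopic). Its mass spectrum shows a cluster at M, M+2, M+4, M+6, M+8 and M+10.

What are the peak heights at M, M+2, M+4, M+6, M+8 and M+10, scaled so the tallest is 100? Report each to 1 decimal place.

Expanding (0.3740 + 0.6260)^5:
P(M) = 0.3740^5 = 0.007317
P(M+2) = 5 × 0.3740^4 × 0.6260^1 = 0.061239
P(M+4) = 10 × 0.3740^3 × 0.6260^2 = 0.205005
P(M+6) = 10 × 0.3740^2 × 0.6260^3 = 0.343136
P(M+8) = 5 × 0.3740^1 × 0.6260^4 = 0.287170
P(M+10) = 0.6260^5 = 0.096133
The M+6 peak is largest (0.343136); scaling to 100 gives 2.1 : 17.8 : 59.7 : 100.0 : 83.7 : 28.0.

2.1 : 17.8 : 59.7 : 100.0 : 83.7 : 28.0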